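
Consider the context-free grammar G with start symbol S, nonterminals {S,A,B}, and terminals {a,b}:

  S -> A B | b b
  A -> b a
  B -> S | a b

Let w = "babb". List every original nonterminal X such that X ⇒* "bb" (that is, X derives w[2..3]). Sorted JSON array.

Convert to CNF:
  S -> A B | T0 T0
  A -> T0 T1
  B -> A B | T0 T0 | T1 T0
  T0 -> b
  T1 -> a

CYK fill (cells [i..j] with 2 ≤ i ≤ j ≤ 3 only):
  T[2,2] 'b' = {T0}  orig:{}
  T[3,3] 'b' = {T0}  orig:{}
  T[2,3] 'bb' = {B,S}

Original NTs in T[2,3] deriving "bb": ["B", "S"]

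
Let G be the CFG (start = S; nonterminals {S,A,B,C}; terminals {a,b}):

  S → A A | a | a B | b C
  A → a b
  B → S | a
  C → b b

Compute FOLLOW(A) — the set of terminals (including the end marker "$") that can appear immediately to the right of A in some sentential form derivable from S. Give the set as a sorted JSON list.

Compute FIRST by fixpoint:
iter 1:
  A via A→a b: +{a}
  B via B→a: +{a}
  C via C→b b: +{b}
  S via S→A A: +{a}
  S via S→b C: +{b}
  FIRST(S)={a,b}  FIRST(A)={a}  FIRST(B)={a}  FIRST(C)={b}
iter 2:
  B via B→S: +{b}
  FIRST(S)={a,b}  FIRST(A)={a}  FIRST(B)={a,b}  FIRST(C)={b}
iter 3: done
  FIRST(S)={a,b}  FIRST(A)={a}  FIRST(B)={a,b}  FIRST(C)={b}

FOLLOW sets:
seed FOLLOW(S) with $
pass 1:
  S→A A: FOLLOW(A) ⊇ FIRST(A) = {a}; new: +{a}
  S→A A: FOLLOW(A) ⊇ FOLLOW(S) ⊇ {$}; new: +{$}
  S→a B: FOLLOW(B) ⊇ FOLLOW(S) ⊇ {$}; new: +{$}
  S→b C: FOLLOW(C) ⊇ FOLLOW(S) ⊇ {$}; new: +{$}
  FOLLOW[S]={$}  FOLLOW[A]={$,a}  FOLLOW[B]={$}  FOLLOW[C]={$}
pass 2: done
  FOLLOW[S]={$}  FOLLOW[A]={$,a}  FOLLOW[B]={$}  FOLLOW[C]={$}

FOLLOW(A) = ["$", "a"]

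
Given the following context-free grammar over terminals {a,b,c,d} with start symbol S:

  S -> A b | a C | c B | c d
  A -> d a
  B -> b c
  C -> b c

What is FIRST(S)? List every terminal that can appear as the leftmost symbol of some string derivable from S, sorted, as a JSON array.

FIRST sets, iterate to fixpoint:
pass 1:
  A via A→d a: +{d}
  B via B→b c: +{b}
  C via C→b c: +{b}
  S via S→A b: +{d}
  S via S→a C: +{a}
  S via S→c B: +{c}
  S: {a,c,d}  A: {d}  B: {b}  C: {b}
pass 2: (stable)
  S: {a,c,d}  A: {d}  B: {b}  C: {b}

FIRST(S) = ["a", "c", "d"]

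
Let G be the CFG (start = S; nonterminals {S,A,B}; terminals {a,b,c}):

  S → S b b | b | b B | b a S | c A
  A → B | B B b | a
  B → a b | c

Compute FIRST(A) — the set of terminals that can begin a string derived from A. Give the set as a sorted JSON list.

Compute FIRST by fixpoint:
pass 1:
  A via A→a: +{a}
  B via B→a b: +{a}
  B via B→c: +{c}
  S via S→b: +{b}
  S via S→c A: +{c}
  FIRST[S]={b,c}  FIRST[A]={a}  FIRST[B]={a,c}
pass 2:
  A via A→B: +{c}
  FIRST[S]={b,c}  FIRST[A]={a,c}  FIRST[B]={a,c}
pass 3: (stable)
  FIRST[S]={b,c}  FIRST[A]={a,c}  FIRST[B]={a,c}

FIRST(A) = ["a", "c"]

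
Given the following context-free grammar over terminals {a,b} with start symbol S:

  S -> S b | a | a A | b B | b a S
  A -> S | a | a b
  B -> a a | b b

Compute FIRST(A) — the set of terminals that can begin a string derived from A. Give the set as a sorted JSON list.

Compute FIRST by fixpoint:
pass 1:
  A via A→a: +{a}
  B via B→a a: +{a}
  B via B→b b: +{b}
  S via S→a: +{a}
  S via S→b B: +{b}
  S: {a,b}  A: {a}  B: {a,b}
pass 2:
  A via A→S: +{b}
  S: {a,b}  A: {a,b}  B: {a,b}
pass 3: (stable)
  S: {a,b}  A: {a,b}  B: {a,b}

FIRST(A) = ["a", "b"]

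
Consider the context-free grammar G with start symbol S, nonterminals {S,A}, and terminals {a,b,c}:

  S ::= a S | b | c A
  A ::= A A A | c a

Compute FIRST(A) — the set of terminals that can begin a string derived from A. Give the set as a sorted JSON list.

Compute FIRST by fixpoint:
round 1:
  A via A→c a: +{c}
  S via S→a S: +{a}
  S via S→b: +{b}
  S via S→c A: +{c}
  FIRST(S)={a,b,c}  FIRST(A)={c}
round 2: (stable)
  FIRST(S)={a,b,c}  FIRST(A)={c}

FIRST(A) = ["c"]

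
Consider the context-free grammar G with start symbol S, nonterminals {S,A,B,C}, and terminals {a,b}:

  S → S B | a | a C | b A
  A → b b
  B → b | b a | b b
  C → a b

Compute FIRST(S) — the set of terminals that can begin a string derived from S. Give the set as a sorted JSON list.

FIRST sets, iterate to fixpoint:
[1]
  A via A→b b: +{b}
  B via B→b: +{b}
  C via C→a b: +{a}
  S via S→a: +{a}
  S via S→b A: +{b}
  FIRST[S]={a,b}  FIRST[A]={b}  FIRST[B]={b}  FIRST[C]={a}
[2] done
  FIRST[S]={a,b}  FIRST[A]={b}  FIRST[B]={b}  FIRST[C]={a}

FIRST(S) = ["a", "b"]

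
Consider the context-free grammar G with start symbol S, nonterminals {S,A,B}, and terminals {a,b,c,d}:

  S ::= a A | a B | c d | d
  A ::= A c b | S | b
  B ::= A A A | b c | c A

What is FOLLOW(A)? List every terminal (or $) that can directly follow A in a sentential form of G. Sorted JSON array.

Compute FIRST by fixpoint:
iter 1:
  A via A→b: +{b}
  B via B→A A A: +{b}
  B via B→c A: +{c}
  S via S→a A: +{a}
  S via S→c d: +{c}
  S via S→d: +{d}
  FIRST[S]={a,c,d}  FIRST[A]={b}  FIRST[B]={b,c}
iter 2:
  A via A→S: +{a,c,d}
  B via B→A A A: +{a,d}
  FIRST[S]={a,c,d}  FIRST[A]={a,b,c,d}  FIRST[B]={a,b,c,d}
iter 3: (stable)
  FIRST[S]={a,c,d}  FIRST[A]={a,b,c,d}  FIRST[B]={a,b,c,d}

FOLLOW iteration:
initialize: $ ∈ FOLLOW(S)
iter 1:
  A→A c b: FOLLOW(A) ⊇ FIRST(c) = {c}; new: +{c}
  A→S: FOLLOW(S) ⊇ FOLLOW(A) ⊇ {c}; new: +{c}
  B→A A A: FOLLOW(A) ⊇ FIRST(A) = {a,b,c,d}; new: +{a,b,d}
  S→a A: FOLLOW(A) ⊇ FOLLOW(S) ⊇ {$,c}; new: +{$}
  S→a B: FOLLOW(B) ⊇ FOLLOW(S) ⊇ {$,c}; new: +{$,c}
  FOLLOW[S]={$,c}  FOLLOW[A]={$,a,b,c,d}  FOLLOW[B]={$,c}
iter 2:
  A→S: FOLLOW(S) ⊇ FOLLOW(A) ⊇ {$,a,b,c,d}; new: +{a,b,d}
  S→a B: FOLLOW(B) ⊇ FOLLOW(S) ⊇ {$,a,b,c,d}; new: +{a,b,d}
  FOLLOW[S]={$,a,b,c,d}  FOLLOW[A]={$,a,b,c,d}  FOLLOW[B]={$,a,b,c,d}
iter 3: (no change)
  FOLLOW[S]={$,a,b,c,d}  FOLLOW[A]={$,a,b,c,d}  FOLLOW[B]={$,a,b,c,d}

FOLLOW(A) = ["$", "a", "b", "c", "d"]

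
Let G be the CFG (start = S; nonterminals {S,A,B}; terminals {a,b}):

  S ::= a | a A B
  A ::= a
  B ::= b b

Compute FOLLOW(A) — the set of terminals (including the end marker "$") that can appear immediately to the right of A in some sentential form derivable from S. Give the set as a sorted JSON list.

FIRST iteration:
pass 1:
  A via A→a: +{a}
  B via B→b b: +{b}
  S via S→a: +{a}
  S: {a}  A: {a}  B: {b}
pass 2: (no change)
  S: {a}  A: {a}  B: {b}

Compute FOLLOW by fixpoint:
seed FOLLOW(S) with $
round 1:
  S→a A B: FOLLOW(A) ⊇ FIRST(B) = {b}; new: +{b}
  S→a A B: FOLLOW(B) ⊇ FOLLOW(S) ⊇ {$}; new: +{$}
  FOLLOW[S]={$}  FOLLOW[A]={b}  FOLLOW[B]={$}
round 2: (stable)
  FOLLOW[S]={$}  FOLLOW[A]={b}  FOLLOW[B]={$}

FOLLOW(A) = ["b"]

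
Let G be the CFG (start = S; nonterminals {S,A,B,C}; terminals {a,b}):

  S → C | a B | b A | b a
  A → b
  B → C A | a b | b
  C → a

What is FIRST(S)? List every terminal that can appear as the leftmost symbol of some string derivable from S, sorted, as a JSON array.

FIRST iteration:
[1]
  A via A→b: +{b}
  B via B→a b: +{a}
  B via B→b: +{b}
  C via C→a: +{a}
  S via S→C: +{a}
  S via S→b A: +{b}
  FIRST(S)={a,b}  FIRST(A)={b}  FIRST(B)={a,b}  FIRST(C)={a}
[2] done
  FIRST(S)={a,b}  FIRST(A)={b}  FIRST(B)={a,b}  FIRST(C)={a}

FIRST(S) = ["a", "b"]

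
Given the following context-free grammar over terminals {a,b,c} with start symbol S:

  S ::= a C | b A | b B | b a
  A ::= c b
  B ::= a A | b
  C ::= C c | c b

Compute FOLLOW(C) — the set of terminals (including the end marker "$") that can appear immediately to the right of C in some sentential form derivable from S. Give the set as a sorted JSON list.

FIRST sets, iterate to fixpoint:
pass 1:
  A via A→c b: +{c}
  B via B→a A: +{a}
  B via B→b: +{b}
  C via C→c b: +{c}
  S via S→a C: +{a}
  S via S→b A: +{b}
  FIRST[S]={a,b}  FIRST[A]={c}  FIRST[B]={a,b}  FIRST[C]={c}
pass 2: (stable)
  FIRST[S]={a,b}  FIRST[A]={c}  FIRST[B]={a,b}  FIRST[C]={c}

Compute FOLLOW by fixpoint:
seed FOLLOW(S) with $
[1]
  C→C c: FOLLOW(C) ⊇ FIRST(c) = {c}; new: +{c}
  S→a C: FOLLOW(C) ⊇ FOLLOW(S) ⊇ {$}; new: +{$}
  S→b A: FOLLOW(A) ⊇ FOLLOW(S) ⊇ {$}; new: +{$}
  S→b B: FOLLOW(B) ⊇ FOLLOW(S) ⊇ {$}; new: +{$}
  FOLLOW(S)={$}  FOLLOW(A)={$}  FOLLOW(B)={$}  FOLLOW(C)={$,c}
[2] (stable)
  FOLLOW(S)={$}  FOLLOW(A)={$}  FOLLOW(B)={$}  FOLLOW(C)={$,c}

FOLLOW(C) = ["$", "c"]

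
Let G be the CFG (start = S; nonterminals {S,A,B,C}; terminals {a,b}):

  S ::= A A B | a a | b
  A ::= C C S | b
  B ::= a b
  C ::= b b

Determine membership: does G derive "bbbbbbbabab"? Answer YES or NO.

Convert to CNF:
  S -> A X3 | T0 T0 | b
  A -> C X2 | b
  B -> T0 T1
  C -> T1 T1
  T0 -> a
  T1 -> b
  X2 -> C S
  X3 -> A B

CYK table (by increasing span):
  [0..0]={A,S,T1}  "b"  orig:{A,S}
  [1..1]={A,S,T1}  "b"  orig:{A,S}
  [2..2]={A,S,T1}  "b"  orig:{A,S}
  [3..3]={A,S,T1}  "b"  orig:{A,S}
  [4..4]={A,S,T1}  "b"  orig:{A,S}
  [5..5]={A,S,T1}  "b"  orig:{A,S}
  [6..6]={A,S,T1}  "b"  orig:{A,S}
  [7..7]={T0}  "a"  orig:{}
  [8..8]={A,S,T1}  "b"  orig:{A,S}
  [9..9]={T0}  "a"  orig:{}
  [10..10]={A,S,T1}  "b"  orig:{A,S}
  [0..1]={C}  "bb"
  [1..2]={C}  "bb"
  [2..3]={C}  "bb"
  [3..4]={C}  "bb"
  [4..5]={C}  "bb"
  [5..6]={C}  "bb"
  [6..7]=∅  "ba"
  [7..8]={B}  "ab"
  [8..9]=∅  "ba"
  [9..10]={B}  "ab"
  [0..2]={X2}  "bbb"  orig:{}
  [1..3]={X2}  "bbb"  orig:{}
  [2..4]={X2}  "bbb"  orig:{}
  [3..5]={X2}  "bbb"  orig:{}
  [4..6]={X2}  "bbb"  orig:{}
  [5..7]=∅  "bba"
  [6..8]={X3}  "bab"  orig:{}
  [7..9]=∅  "aba"
  [8..10]={X3}  "bab"  orig:{}
  [0..3]=∅  "bbbb"
  [1..4]=∅  "bbbb"
  [2..5]=∅  "bbbb"
  [3..6]=∅  "bbbb"
  [4..7]=∅  "bbba"
  [5..8]={S}  "bbab"
  [6..9]=∅  "baba"
  [7..10]=∅  "abab"
  [0..4]={A}  "bbbbb"
  [1..5]={A}  "bbbbb"
  [2..6]={A}  "bbbbb"
  [3..7]=∅  "bbbba"
  [4..8]=∅  "bbbab"
  [5..9]=∅  "bbaba"
  [6..10]=∅  "babab"
  [0..5]=∅  "bbbbbb"
  [1..6]=∅  "bbbbbb"
  [2..7]=∅  "bbbbba"
  [3..8]={X2}  "bbbbab"  orig:{}
  [4..9]=∅  "bbbaba"
  [5..10]=∅  "bbabab"
  [0..6]=∅  "bbbbbbb"
  [1..7]=∅  "bbbbbba"
  [2..8]={X3}  "bbbbbab"  orig:{}
  [3..9]=∅  "bbbbaba"
  [4..10]=∅  "bbbabab"
  [0..7]=∅  "bbbbbbba"
  [1..8]={A,S}  "bbbbbbab"
  [2..9]=∅  "bbbbbaba"
  [3..10]=∅  "bbbbabab"
  [0..8]=∅  "bbbbbbbab"
  [1..9]=∅  "bbbbbbaba"
  [2..10]=∅  "bbbbbabab"
  [0..9]=∅  "bbbbbbbaba"
  [1..10]={X3}  "bbbbbbabab"  orig:{}
  [0..10]={S}  "bbbbbbbabab"

S ∈ T[0,10] ⇒ YES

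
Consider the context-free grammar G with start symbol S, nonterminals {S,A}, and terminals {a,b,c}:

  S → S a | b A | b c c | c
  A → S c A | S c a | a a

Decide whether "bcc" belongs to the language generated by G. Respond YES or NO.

CNF form of G:
  S -> S T1 | T2 A | T2 X5 | c
  A -> S X3 | S X4 | T1 T1
  T0 -> c
  T1 -> a
  T2 -> b
  X3 -> T0 A
  X4 -> T0 T1
  X5 -> T0 T0

Fill CYK table bottom-up:
  T[0,0] 'b' = {T2}  orig:{}
  T[1,1] 'c' = {S,T0}  orig:{S}
  T[2,2] 'c' = {S,T0}  orig:{S}
  T[0,1] 'bc' = ∅
  T[1,2] 'cc' = {X5}  orig:{}
  T[0,2] 'bcc' = {S}

S ∈ T[0,2] ⇒ YES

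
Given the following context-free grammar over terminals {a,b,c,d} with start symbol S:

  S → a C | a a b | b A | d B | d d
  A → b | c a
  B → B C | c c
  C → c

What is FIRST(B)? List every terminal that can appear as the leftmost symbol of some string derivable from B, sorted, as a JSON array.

FIRST sets, iterate to fixpoint:
pass 1:
  A via A→b: +{b}
  A via A→c a: +{c}
  B via B→c c: +{c}
  C via C→c: +{c}
  S via S→a C: +{a}
  S via S→b A: +{b}
  S via S→d B: +{d}
  FIRST(S)={a,b,d}  FIRST(A)={b,c}  FIRST(B)={c}  FIRST(C)={c}
pass 2: (stable)
  FIRST(S)={a,b,d}  FIRST(A)={b,c}  FIRST(B)={c}  FIRST(C)={c}

FIRST(B) = ["c"]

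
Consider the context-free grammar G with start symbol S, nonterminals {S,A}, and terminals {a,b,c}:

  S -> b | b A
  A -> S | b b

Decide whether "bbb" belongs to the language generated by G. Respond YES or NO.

CNF form of G:
  S -> T0 A | b
  A -> T0 A | T0 T0 | b
  T0 -> b

CYK fill:
  T[0,0] 'b' = {A,S,T0}  orig:{A,S}
  T[1,1] 'b' = {A,S,T0}  orig:{A,S}
  T[2,2] 'b' = {A,S,T0}  orig:{A,S}
  T[0,1] 'bb' = {A,S}
  T[1,2] 'bb' = {A,S}
  T[0,2] 'bbb' = {A,S}

S ∈ T[0,2] ⇒ YES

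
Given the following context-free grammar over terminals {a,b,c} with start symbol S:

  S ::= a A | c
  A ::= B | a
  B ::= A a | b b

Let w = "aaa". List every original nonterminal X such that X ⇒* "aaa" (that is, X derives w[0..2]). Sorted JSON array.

CNF form of G:
  S -> T0 A | c
  A -> A T0 | T1 T1 | a
  B -> A T0 | T1 T1
  T0 -> a
  T1 -> b

CYK fill, restricted to cells inside w[0..2]:
  cell(0,0) a: {A,T0}  orig:{A}
  cell(1,1) a: {A,T0}  orig:{A}
  cell(2,2) a: {A,T0}  orig:{A}
  cell(0,1) aa: {A,B,S}
  cell(1,2) aa: {A,B,S}
  cell(0,2) aaa: {A,B,S}

Original NTs in T[0,2] deriving "aaa": ["A", "B", "S"]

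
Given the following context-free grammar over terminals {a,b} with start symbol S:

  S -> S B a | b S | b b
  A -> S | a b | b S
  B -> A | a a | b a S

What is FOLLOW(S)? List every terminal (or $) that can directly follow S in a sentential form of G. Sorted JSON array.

FIRST iteration:
pass 1:
  A via A→a b: +{a}
  A via A→b S: +{b}
  B via B→A: +{a,b}
  S via S→b S: +{b}
  S: {b}  A: {a,b}  B: {a,b}
pass 2: done
  S: {b}  A: {a,b}  B: {a,b}

FOLLOW iteration:
FOLLOW(S) := {$}
[1]
  S→S B a: FOLLOW(S) ⊇ FIRST(B) = {a,b}; new: +{a,b}
  S→S B a: FOLLOW(B) ⊇ FIRST(a) = {a}; new: +{a}
  S: {$,a,b}  A: {}  B: {a}
[2]
  B→A: FOLLOW(A) ⊇ FOLLOW(B) ⊇ {a}; new: +{a}
  S: {$,a,b}  A: {a}  B: {a}
[3] (no change)
  S: {$,a,b}  A: {a}  B: {a}

FOLLOW(S) = ["$", "a", "b"]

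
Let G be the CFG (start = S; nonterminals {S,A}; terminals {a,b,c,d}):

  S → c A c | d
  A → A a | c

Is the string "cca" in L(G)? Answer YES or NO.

Convert to CNF:
  S -> T1 X2 | d
  A -> A T0 | c
  T0 -> a
  T1 -> c
  X2 -> A T1

Fill CYK table bottom-up:
  cell(0,0) c: {A,T1}  orig:{A}
  cell(1,1) c: {A,T1}  orig:{A}
  cell(2,2) a: {T0}  orig:{}
  cell(0,1) cc: {X2}  orig:{}
  cell(1,2) ca: {A}
  cell(0,2) cca: ∅

S ∉ T[0,2] ⇒ NO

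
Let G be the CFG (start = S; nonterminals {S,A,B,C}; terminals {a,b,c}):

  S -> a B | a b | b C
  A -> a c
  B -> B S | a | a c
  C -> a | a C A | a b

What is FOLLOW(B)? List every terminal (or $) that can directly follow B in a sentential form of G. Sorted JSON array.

Compute FIRST by fixpoint:
pass 1:
  A via A→a c: +{a}
  B via B→a: +{a}
  C via C→a: +{a}
  S via S→a B: +{a}
  S via S→b C: +{b}
  FIRST[S]={a,b}  FIRST[A]={a}  FIRST[B]={a}  FIRST[C]={a}
pass 2: done
  FIRST[S]={a,b}  FIRST[A]={a}  FIRST[B]={a}  FIRST[C]={a}

FOLLOW sets:
seed FOLLOW(S) with $
round 1:
  B→B S: FOLLOW(B) ⊇ FIRST(S) = {a,b}; new: +{a,b}
  B→B S: FOLLOW(S) ⊇ FOLLOW(B) ⊇ {a,b}; new: +{a,b}
  C→a C A: FOLLOW(C) ⊇ FIRST(A) = {a}; new: +{a}
  C→a C A: FOLLOW(A) ⊇ FOLLOW(C) ⊇ {a}; new: +{a}
  S→a B: FOLLOW(B) ⊇ FOLLOW(S) ⊇ {$,a,b}; new: +{$}
  S→b C: FOLLOW(C) ⊇ FOLLOW(S) ⊇ {$,a,b}; new: +{$,b}
  FOLLOW(S)={$,a,b}  FOLLOW(A)={a}  FOLLOW(B)={$,a,b}  FOLLOW(C)={$,a,b}
round 2:
  C→a C A: FOLLOW(A) ⊇ FOLLOW(C) ⊇ {$,a,b}; new: +{$,b}
  FOLLOW(S)={$,a,b}  FOLLOW(A)={$,a,b}  FOLLOW(B)={$,a,b}  FOLLOW(C)={$,a,b}
round 3: — fixpoint
  FOLLOW(S)={$,a,b}  FOLLOW(A)={$,a,b}  FOLLOW(B)={$,a,b}  FOLLOW(C)={$,a,b}

FOLLOW(B) = ["$", "a", "b"]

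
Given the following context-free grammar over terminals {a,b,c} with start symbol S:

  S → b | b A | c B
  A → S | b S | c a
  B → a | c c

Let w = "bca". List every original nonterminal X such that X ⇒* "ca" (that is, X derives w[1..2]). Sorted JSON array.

Convert to CNF:
  S -> T0 A | T1 B | b
  A -> T0 A | T0 S | T1 B | T1 T2 | b
  B -> T1 T1 | a
  T0 -> b
  T1 -> c
  T2 -> a

Fill CYK table bottom-up (cells [i..j] with 1 ≤ i ≤ j ≤ 2 only):
  [1..1]={T1}  "c"  orig:{}
  [2..2]={B,T2}  "a"  orig:{B}
  [1..2]={A,S}  "ca"

Original NTs in T[1,2] deriving "ca": ["A", "S"]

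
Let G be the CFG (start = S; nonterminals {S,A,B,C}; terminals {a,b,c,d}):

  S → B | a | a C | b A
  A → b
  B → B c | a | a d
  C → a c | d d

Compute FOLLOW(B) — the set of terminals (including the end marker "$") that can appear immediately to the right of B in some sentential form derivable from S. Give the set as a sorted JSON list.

FIRST iteration:
iter 1:
  A via A→b: +{b}
  B via B→a: +{a}
  C via C→a c: +{a}
  C via C→d d: +{d}
  S via S→B: +{a}
  S via S→b A: +{b}
  FIRST(S)={a,b}  FIRST(A)={b}  FIRST(B)={a}  FIRST(C)={a,d}
iter 2: (no change)
  FIRST(S)={a,b}  FIRST(A)={b}  FIRST(B)={a}  FIRST(C)={a,d}

FOLLOW sets:
initialize: $ ∈ FOLLOW(S)
pass 1:
  B→B c: FOLLOW(B) ⊇ FIRST(c) = {c}; new: +{c}
  S→B: FOLLOW(B) ⊇ FOLLOW(S) ⊇ {$}; new: +{$}
  S→a C: FOLLOW(C) ⊇ FOLLOW(S) ⊇ {$}; new: +{$}
  S→b A: FOLLOW(A) ⊇ FOLLOW(S) ⊇ {$}; new: +{$}
  FOLLOW(S)={$}  FOLLOW(A)={$}  FOLLOW(B)={$,c}  FOLLOW(C)={$}
pass 2: — fixpoint
  FOLLOW(S)={$}  FOLLOW(A)={$}  FOLLOW(B)={$,c}  FOLLOW(C)={$}

FOLLOW(B) = ["$", "c"]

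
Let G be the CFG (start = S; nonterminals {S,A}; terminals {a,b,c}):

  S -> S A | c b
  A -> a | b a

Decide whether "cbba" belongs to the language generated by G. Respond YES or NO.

Convert to CNF:
  S -> S A | T2 T0
  A -> T0 T1 | a
  T0 -> b
  T1 -> a
  T2 -> c

Fill CYK table bottom-up:
  [0..0]={T2}  "c"  orig:{}
  [1..1]={T0}  "b"  orig:{}
  [2..2]={T0}  "b"  orig:{}
  [3..3]={A,T1}  "a"  orig:{A}
  [0..1]={S}  "cb"
  [1..2]=∅  "bb"
  [2..3]={A}  "ba"
  [0..2]=∅  "cbb"
  [1..3]=∅  "bba"
  [0..3]={S}  "cbba"

S ∈ T[0,3] ⇒ YES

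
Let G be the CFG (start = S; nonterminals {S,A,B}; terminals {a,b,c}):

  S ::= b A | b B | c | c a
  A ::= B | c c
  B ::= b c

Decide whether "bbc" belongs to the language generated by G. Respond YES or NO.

CNF form of G:
  S -> T0 A | T0 B | T1 T2 | c
  A -> T0 T1 | T1 T1
  B -> T0 T1
  T0 -> b
  T1 -> c
  T2 -> a

CYK fill:
  [0..0]={T0}  "b"  orig:{}
  [1..1]={T0}  "b"  orig:{}
  [2..2]={S,T1}  "c"  orig:{S}
  [0..1]=∅  "bb"
  [1..2]={A,B}  "bc"
  [0..2]={S}  "bbc"

S ∈ T[0,2] ⇒ YES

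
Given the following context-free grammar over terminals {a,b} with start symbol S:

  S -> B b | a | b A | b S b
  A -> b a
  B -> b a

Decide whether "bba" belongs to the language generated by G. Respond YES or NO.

Convert to CNF:
  S -> B T0 | T0 A | T0 X2 | a
  A -> T0 T1
  B -> T0 T1
  T0 -> b
  T1 -> a
  X2 -> S T0

Fill CYK table bottom-up:
  cell(0,0) b: {T0}  orig:{}
  cell(1,1) b: {T0}  orig:{}
  cell(2,2) a: {S,T1}  orig:{S}
  cell(0,1) bb: ∅
  cell(1,2) ba: {A,B}
  cell(0,2) bba: {S}

S ∈ T[0,2] ⇒ YES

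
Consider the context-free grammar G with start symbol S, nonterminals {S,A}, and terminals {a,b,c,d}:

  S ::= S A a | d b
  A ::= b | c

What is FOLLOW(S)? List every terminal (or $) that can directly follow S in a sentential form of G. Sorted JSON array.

FIRST iteration:
round 1:
  A via A→b: +{b}
  A via A→c: +{c}
  S via S→d b: +{d}
  FIRST(S)={d}  FIRST(A)={b,c}
round 2: done
  FIRST(S)={d}  FIRST(A)={b,c}

FOLLOW iteration:
FOLLOW(S) := {$}
pass 1:
  S→S A a: FOLLOW(S) ⊇ FIRST(A) = {b,c}; new: +{b,c}
  S→S A a: FOLLOW(A) ⊇ FIRST(a) = {a}; new: +{a}
  FOLLOW(S)={$,b,c}  FOLLOW(A)={a}
pass 2: — fixpoint
  FOLLOW(S)={$,b,c}  FOLLOW(A)={a}

FOLLOW(S) = ["$", "b", "c"]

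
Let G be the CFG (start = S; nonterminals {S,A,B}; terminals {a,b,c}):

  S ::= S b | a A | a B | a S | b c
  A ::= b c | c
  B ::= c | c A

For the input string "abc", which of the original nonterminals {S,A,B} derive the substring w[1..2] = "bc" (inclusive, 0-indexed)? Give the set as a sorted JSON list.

CNF form of G:
  S -> S T0 | T0 T1 | T2 A | T2 B | T2 S
  A -> T0 T1 | c
  B -> T1 A | c
  T0 -> b
  T1 -> c
  T2 -> a

Fill CYK table bottom-up — only the sub-triangle for w[1..2]:
  cell(1,1) b: {T0}  orig:{}
  cell(2,2) c: {A,B,T1}  orig:{A,B}
  cell(1,2) bc: {A,S}

Original NTs in T[1,2] deriving "bc": ["A", "S"]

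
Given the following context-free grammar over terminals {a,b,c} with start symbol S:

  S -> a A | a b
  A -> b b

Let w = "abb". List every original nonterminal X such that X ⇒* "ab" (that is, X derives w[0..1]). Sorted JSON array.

CNF form of G:
  S -> T1 A | T1 T0
  A -> T0 T0
  T0 -> b
  T1 -> a

CYK fill (cells [i..j] with 0 ≤ i ≤ j ≤ 1 only):
  cell(0,0) a: {T1}  orig:{}
  cell(1,1) b: {T0}  orig:{}
  cell(0,1) ab: {S}

Original NTs in T[0,1] deriving "ab": ["S"]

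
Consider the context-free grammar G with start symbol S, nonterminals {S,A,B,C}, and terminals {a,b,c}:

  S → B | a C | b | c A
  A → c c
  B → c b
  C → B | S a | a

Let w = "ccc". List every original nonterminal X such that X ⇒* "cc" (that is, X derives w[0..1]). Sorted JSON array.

CNF form of G:
  S -> T0 A | T0 T1 | T2 C | b
  A -> T0 T0
  B -> T0 T1
  C -> S T2 | T0 T1 | a
  T0 -> c
  T1 -> b
  T2 -> a

Fill CYK table bottom-up (cells [i..j] with 0 ≤ i ≤ j ≤ 1 only):
  [0..0]={T0}  "c"  orig:{}
  [1..1]={T0}  "c"  orig:{}
  [0..1]={A}  "cc"

Original NTs in T[0,1] deriving "cc": ["A"]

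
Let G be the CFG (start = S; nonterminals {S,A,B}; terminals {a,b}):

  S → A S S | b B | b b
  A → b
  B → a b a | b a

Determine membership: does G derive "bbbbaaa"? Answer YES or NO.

CNF form of G:
  S -> A X3 | T1 B | T1 T1
  A -> b
  B -> T0 X2 | T1 T0
  T0 -> a
  T1 -> b
  X2 -> T1 T0
  X3 -> S S

CYK fill:
  cell(0,0) b: {A,T1}  orig:{A}
  cell(1,1) b: {A,T1}  orig:{A}
  cell(2,2) b: {A,T1}  orig:{A}
  cell(3,3) b: {A,T1}  orig:{A}
  cell(4,4) a: {T0}  orig:{}
  cell(5,5) a: {T0}  orig:{}
  cell(6,6) a: {T0}  orig:{}
  cell(0,1) bb: {S}
  cell(1,2) bb: {S}
  cell(2,3) bb: {S}
  cell(3,4) ba: {B,X2}  orig:{B}
  cell(4,5) aa: ∅
  cell(5,6) aa: ∅
  cell(0,2) bbb: ∅
  cell(1,3) bbb: ∅
  cell(2,4) bba: {S}
  cell(3,5) baa: ∅
  cell(4,6) aaa: ∅
  cell(0,3) bbbb: {X3}  orig:{}
  cell(1,4) bbba: ∅
  cell(2,5) bbaa: ∅
  cell(3,6) baaa: ∅
  cell(0,4) bbbba: {X3}  orig:{}
  cell(1,5) bbbaa: ∅
  cell(2,6) bbaaa: ∅
  cell(0,5) bbbbaa: ∅
  cell(1,6) bbbaaa: ∅
  cell(0,6) bbbbaaa: ∅

S ∉ T[0,6] ⇒ NO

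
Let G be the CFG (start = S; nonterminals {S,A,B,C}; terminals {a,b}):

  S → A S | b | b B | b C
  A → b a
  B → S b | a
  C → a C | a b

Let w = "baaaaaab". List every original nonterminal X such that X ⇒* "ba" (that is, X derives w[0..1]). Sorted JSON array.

Convert to CNF:
  S -> A S | T0 B | T0 C | b
  A -> T0 T1
  B -> S T0 | a
  C -> T1 C | T1 T0
  T0 -> b
  T1 -> a

CYK fill — only the sub-triangle for w[0..1]:
  [0..0]={S,T0}  "b"  orig:{S}
  [1..1]={B,T1}  "a"  orig:{B}
  [0..1]={A,S}  "ba"

Original NTs in T[0,1] deriving "ba": ["A", "S"]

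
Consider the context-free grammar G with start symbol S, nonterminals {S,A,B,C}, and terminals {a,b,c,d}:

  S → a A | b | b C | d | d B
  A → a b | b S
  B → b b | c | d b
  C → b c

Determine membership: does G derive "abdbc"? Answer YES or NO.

CNF form of G:
  S -> T0 A | T1 C | T2 B | b | d
  A -> T0 T1 | T1 S
  B -> T1 T1 | T2 T1 | c
  C -> T1 T3
  T0 -> a
  T1 -> b
  T2 -> d
  T3 -> c

CYK table (by increasing span):
  [0..0]={T0}  "a"  orig:{}
  [1..1]={S,T1}  "b"  orig:{S}
  [2..2]={S,T2}  "d"  orig:{S}
  [3..3]={S,T1}  "b"  orig:{S}
  [4..4]={B,T3}  "c"  orig:{B}
  [0..1]={A}  "ab"
  [1..2]={A}  "bd"
  [2..3]={B}  "db"
  [3..4]={C}  "bc"
  [0..2]={S}  "abd"
  [1..3]=∅  "bdb"
  [2..4]=∅  "dbc"
  [0..3]=∅  "abdb"
  [1..4]=∅  "bdbc"
  [0..4]=∅  "abdbc"

S ∉ T[0,4] ⇒ NO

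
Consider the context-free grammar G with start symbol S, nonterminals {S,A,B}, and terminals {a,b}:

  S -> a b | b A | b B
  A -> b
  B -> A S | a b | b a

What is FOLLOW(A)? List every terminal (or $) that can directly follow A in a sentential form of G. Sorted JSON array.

Compute FIRST by fixpoint:
[1]
  A via A→b: +{b}
  B via B→A S: +{b}
  B via B→a b: +{a}
  S via S→a b: +{a}
  S via S→b A: +{b}
  FIRST[S]={a,b}  FIRST[A]={b}  FIRST[B]={a,b}
[2] (stable)
  FIRST[S]={a,b}  FIRST[A]={b}  FIRST[B]={a,b}

Compute FOLLOW by fixpoint:
initialize: $ ∈ FOLLOW(S)
round 1:
  B→A S: FOLLOW(A) ⊇ FIRST(S) = {a,b}; new: +{a,b}
  S→b A: FOLLOW(A) ⊇ FOLLOW(S) ⊇ {$}; new: +{$}
  S→b B: FOLLOW(B) ⊇ FOLLOW(S) ⊇ {$}; new: +{$}
  S: {$}  A: {$,a,b}  B: {$}
round 2: (stable)
  S: {$}  A: {$,a,b}  B: {$}

FOLLOW(A) = ["$", "a", "b"]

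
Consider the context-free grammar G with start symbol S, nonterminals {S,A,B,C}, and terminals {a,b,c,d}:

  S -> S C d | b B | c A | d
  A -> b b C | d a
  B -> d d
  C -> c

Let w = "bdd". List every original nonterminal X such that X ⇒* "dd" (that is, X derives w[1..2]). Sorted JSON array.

Convert to CNF:
  S -> S X5 | T0 B | T3 A | d
  A -> T0 X4 | T1 T2
  B -> T1 T1
  C -> c
  T0 -> b
  T1 -> d
  T2 -> a
  T3 -> c
  X4 -> T0 C
  X5 -> C T1

CYK fill (cells [i..j] with 1 ≤ i ≤ j ≤ 2 only):
  cell(1,1) d: {S,T1}  orig:{S}
  cell(2,2) d: {S,T1}  orig:{S}
  cell(1,2) dd: {B}

Original NTs in T[1,2] deriving "dd": ["B"]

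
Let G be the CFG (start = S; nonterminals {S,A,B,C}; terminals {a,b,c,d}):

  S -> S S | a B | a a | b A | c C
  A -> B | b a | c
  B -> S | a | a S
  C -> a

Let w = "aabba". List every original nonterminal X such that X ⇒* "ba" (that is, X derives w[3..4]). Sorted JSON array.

Convert to CNF:
  S -> S S | T0 B | T0 T0 | T1 A | T2 C
  A -> S S | T0 B | T0 S | T0 T0 | T1 A | T1 T0 | T2 C | a | c
  B -> S S | T0 B | T0 S | T0 T0 | T1 A | T2 C | a
  C -> a
  T0 -> a
  T1 -> b
  T2 -> c

CYK table (by increasing span), restricted to cells inside w[3..4]:
  [3..3]={T1}  "b"  orig:{}
  [4..4]={A,B,C,T0}  "a"  orig:{A,B,C}
  [3..4]={A,B,S}  "ba"

Original NTs in T[3,4] deriving "ba": ["A", "B", "S"]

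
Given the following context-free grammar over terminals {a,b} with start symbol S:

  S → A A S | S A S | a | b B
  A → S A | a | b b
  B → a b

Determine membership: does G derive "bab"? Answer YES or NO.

Convert to CNF:
  S -> A X2 | S X3 | T0 B | a
  A -> S A | T0 T0 | a
  B -> T1 T0
  T0 -> b
  T1 -> a
  X2 -> A S
  X3 -> A S

CYK table (by increasing span):
  T[0,0] 'b' = {T0}  orig:{}
  T[1,1] 'a' = {A,S,T1}  orig:{A,S}
  T[2,2] 'b' = {T0}  orig:{}
  T[0,1] 'ba' = ∅
  T[1,2] 'ab' = {B}
  T[0,2] 'bab' = {S}

S ∈ T[0,2] ⇒ YES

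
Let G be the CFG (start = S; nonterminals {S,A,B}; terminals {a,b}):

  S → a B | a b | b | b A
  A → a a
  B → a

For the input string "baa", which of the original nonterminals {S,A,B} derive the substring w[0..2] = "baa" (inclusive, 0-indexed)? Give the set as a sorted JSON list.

CNF form of G:
  S -> T0 B | T0 T1 | T1 A | b
  A -> T0 T0
  B -> a
  T0 -> a
  T1 -> b

CYK table (by increasing span), restricted to cells inside w[0..2]:
  [0..0]={S,T1}  "b"  orig:{S}
  [1..1]={B,T0}  "a"  orig:{B}
  [2..2]={B,T0}  "a"  orig:{B}
  [0..1]=∅  "ba"
  [1..2]={A,S}  "aa"
  [0..2]={S}  "baa"

Original NTs in T[0,2] deriving "baa": ["S"]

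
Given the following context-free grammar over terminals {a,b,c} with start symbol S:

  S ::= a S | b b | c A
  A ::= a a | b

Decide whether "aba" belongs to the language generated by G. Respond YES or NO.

Convert to CNF:
  S -> T0 S | T1 T1 | T2 A
  A -> T0 T0 | b
  T0 -> a
  T1 -> b
  T2 -> c

CYK fill:
  T[0,0] 'a' = {T0}  orig:{}
  T[1,1] 'b' = {A,T1}  orig:{A}
  T[2,2] 'a' = {T0}  orig:{}
  T[0,1] 'ab' = ∅
  T[1,2] 'ba' = ∅
  T[0,2] 'aba' = ∅

S ∉ T[0,2] ⇒ NO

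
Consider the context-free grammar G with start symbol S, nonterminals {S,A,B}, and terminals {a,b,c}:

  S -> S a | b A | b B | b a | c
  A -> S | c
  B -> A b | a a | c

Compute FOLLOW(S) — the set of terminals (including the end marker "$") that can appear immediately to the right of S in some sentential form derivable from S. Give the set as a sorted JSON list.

FIRST sets, iterate to fixpoint:
[1]
  A via A→c: +{c}
  B via B→A b: +{c}
  B via B→a a: +{a}
  S via S→b A: +{b}
  S via S→c: +{c}
  S: {b,c}  A: {c}  B: {a,c}
[2]
  A via A→S: +{b}
  B via B→A b: +{b}
  S: {b,c}  A: {b,c}  B: {a,b,c}
[3] (stable)
  S: {b,c}  A: {b,c}  B: {a,b,c}

FOLLOW iteration:
initialize: $ ∈ FOLLOW(S)
iter 1:
  B→A b: FOLLOW(A) ⊇ FIRST(b) = {b}; new: +{b}
  S→S a: FOLLOW(S) ⊇ FIRST(a) = {a}; new: +{a}
  S→b A: FOLLOW(A) ⊇ FOLLOW(S) ⊇ {$,a}; new: +{$,a}
  S→b B: FOLLOW(B) ⊇ FOLLOW(S) ⊇ {$,a}; new: +{$,a}
  S: {$,a}  A: {$,a,b}  B: {$,a}
iter 2:
  A→S: FOLLOW(S) ⊇ FOLLOW(A) ⊇ {$,a,b}; new: +{b}
  S→b B: FOLLOW(B) ⊇ FOLLOW(S) ⊇ {$,a,b}; new: +{b}
  S: {$,a,b}  A: {$,a,b}  B: {$,a,b}
iter 3: — fixpoint
  S: {$,a,b}  A: {$,a,b}  B: {$,a,b}

FOLLOW(S) = ["$", "a", "b"]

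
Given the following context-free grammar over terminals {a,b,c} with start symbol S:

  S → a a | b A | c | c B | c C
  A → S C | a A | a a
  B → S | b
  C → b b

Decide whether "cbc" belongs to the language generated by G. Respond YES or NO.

CNF form of G:
  S -> T0 T0 | T1 A | T2 B | T2 C | c
  A -> S C | T0 A | T0 T0
  B -> T0 T0 | T1 A | T2 B | T2 C | b | c
  C -> T1 T1
  T0 -> a
  T1 -> b
  T2 -> c

CYK table (by increasing span):
  [0..0]={B,S,T2}  "c"  orig:{B,S}
  [1..1]={B,T1}  "b"  orig:{B}
  [2..2]={B,S,T2}  "c"  orig:{B,S}
  [0..1]={B,S}  "cb"
  [1..2]=∅  "bc"
  [0..2]=∅  "cbc"

S ∉ T[0,2] ⇒ NO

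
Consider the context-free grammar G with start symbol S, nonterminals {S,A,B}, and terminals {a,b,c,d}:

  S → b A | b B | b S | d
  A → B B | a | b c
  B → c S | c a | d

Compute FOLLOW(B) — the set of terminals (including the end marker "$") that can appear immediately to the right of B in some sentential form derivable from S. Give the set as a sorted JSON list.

FIRST sets, iterate to fixpoint:
[1]
  A via A→a: +{a}
  A via A→b c: +{b}
  B via B→c S: +{c}
  B via B→d: +{d}
  S via S→b A: +{b}
  S via S→d: +{d}
  FIRST[S]={b,d}  FIRST[A]={a,b}  FIRST[B]={c,d}
[2]
  A via A→B B: +{c,d}
  FIRST[S]={b,d}  FIRST[A]={a,b,c,d}  FIRST[B]={c,d}
[3] (no change)
  FIRST[S]={b,d}  FIRST[A]={a,b,c,d}  FIRST[B]={c,d}

FOLLOW iteration:
initialize: $ ∈ FOLLOW(S)
[1]
  A→B B: FOLLOW(B) ⊇ FIRST(B) = {c,d}; new: +{c,d}
  B→c S: FOLLOW(S) ⊇ FOLLOW(B) ⊇ {c,d}; new: +{c,d}
  S→b A: FOLLOW(A) ⊇ FOLLOW(S) ⊇ {$,c,d}; new: +{$,c,d}
  S→b B: FOLLOW(B) ⊇ FOLLOW(S) ⊇ {$,c,d}; new: +{$}
  FOLLOW[S]={$,c,d}  FOLLOW[A]={$,c,d}  FOLLOW[B]={$,c,d}
[2] (no change)
  FOLLOW[S]={$,c,d}  FOLLOW[A]={$,c,d}  FOLLOW[B]={$,c,d}

FOLLOW(B) = ["$", "c", "d"]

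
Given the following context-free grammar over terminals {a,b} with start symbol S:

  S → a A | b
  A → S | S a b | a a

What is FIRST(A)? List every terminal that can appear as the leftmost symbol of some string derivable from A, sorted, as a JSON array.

FIRST sets, iterate to fixpoint:
iter 1:
  A via A→a a: +{a}
  S via S→a A: +{a}
  S via S→b: +{b}
  FIRST[S]={a,b}  FIRST[A]={a}
iter 2:
  A via A→S: +{b}
  FIRST[S]={a,b}  FIRST[A]={a,b}
iter 3: — fixpoint
  FIRST[S]={a,b}  FIRST[A]={a,b}

FIRST(A) = ["a", "b"]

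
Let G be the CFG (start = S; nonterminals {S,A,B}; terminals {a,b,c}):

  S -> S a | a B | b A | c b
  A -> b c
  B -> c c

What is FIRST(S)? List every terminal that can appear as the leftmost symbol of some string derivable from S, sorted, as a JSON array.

FIRST iteration:
[1]
  A via A→b c: +{b}
  B via B→c c: +{c}
  S via S→a B: +{a}
  S via S→b A: +{b}
  S via S→c b: +{c}
  S: {a,b,c}  A: {b}  B: {c}
[2] done
  S: {a,b,c}  A: {b}  B: {c}

FIRST(S) = ["a", "b", "c"]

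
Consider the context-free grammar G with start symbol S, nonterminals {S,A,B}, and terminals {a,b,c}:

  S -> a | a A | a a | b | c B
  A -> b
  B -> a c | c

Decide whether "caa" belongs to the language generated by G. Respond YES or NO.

Convert to CNF:
  S -> T0 A | T0 T0 | T1 B | a | b
  A -> b
  B -> T0 T1 | c
  T0 -> a
  T1 -> c

Fill CYK table bottom-up:
  cell(0,0) c: {B,T1}  orig:{B}
  cell(1,1) a: {S,T0}  orig:{S}
  cell(2,2) a: {S,T0}  orig:{S}
  cell(0,1) ca: ∅
  cell(1,2) aa: {S}
  cell(0,2) caa: ∅

S ∉ T[0,2] ⇒ NO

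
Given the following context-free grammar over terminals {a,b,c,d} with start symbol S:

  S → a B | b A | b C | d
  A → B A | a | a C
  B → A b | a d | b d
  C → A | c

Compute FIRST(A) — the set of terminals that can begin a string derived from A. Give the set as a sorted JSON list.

FIRST iteration:
pass 1:
  A via A→a: +{a}
  B via B→A b: +{a}
  B via B→b d: +{b}
  C via C→A: +{a}
  C via C→c: +{c}
  S via S→a B: +{a}
  S via S→b A: +{b}
  S via S→d: +{d}
  FIRST(S)={a,b,d}  FIRST(A)={a}  FIRST(B)={a,b}  FIRST(C)={a,c}
pass 2:
  A via A→B A: +{b}
  C via C→A: +{b}
  FIRST(S)={a,b,d}  FIRST(A)={a,b}  FIRST(B)={a,b}  FIRST(C)={a,b,c}
pass 3: (no change)
  FIRST(S)={a,b,d}  FIRST(A)={a,b}  FIRST(B)={a,b}  FIRST(C)={a,b,c}

FIRST(A) = ["a", "b"]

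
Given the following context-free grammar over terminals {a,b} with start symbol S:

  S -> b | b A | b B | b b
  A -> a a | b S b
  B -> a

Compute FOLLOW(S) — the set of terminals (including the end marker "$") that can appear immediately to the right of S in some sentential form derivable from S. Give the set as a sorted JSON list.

Compute FIRST by fixpoint:
round 1:
  A via A→a a: +{a}
  A via A→b S b: +{b}
  B via B→a: +{a}
  S via S→b: +{b}
  S: {b}  A: {a,b}  B: {a}
round 2: done
  S: {b}  A: {a,b}  B: {a}

FOLLOW iteration:
FOLLOW(S) := {$}
pass 1:
  A→b S b: FOLLOW(S) ⊇ FIRST(b) = {b}; new: +{b}
  S→b A: FOLLOW(A) ⊇ FOLLOW(S) ⊇ {$,b}; new: +{$,b}
  S→b B: FOLLOW(B) ⊇ FOLLOW(S) ⊇ {$,b}; new: +{$,b}
  S: {$,b}  A: {$,b}  B: {$,b}
pass 2: (no change)
  S: {$,b}  A: {$,b}  B: {$,b}

FOLLOW(S) = ["$", "b"]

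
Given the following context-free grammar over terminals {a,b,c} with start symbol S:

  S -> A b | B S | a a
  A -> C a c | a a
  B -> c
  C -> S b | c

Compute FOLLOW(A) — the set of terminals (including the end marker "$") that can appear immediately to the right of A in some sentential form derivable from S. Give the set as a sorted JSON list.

Compute FIRST by fixpoint:
pass 1:
  A via A→a a: +{a}
  B via B→c: +{c}
  C via C→c: +{c}
  S via S→A b: +{a}
  S via S→B S: +{c}
  FIRST[S]={a,c}  FIRST[A]={a}  FIRST[B]={c}  FIRST[C]={c}
pass 2:
  A via A→C a c: +{c}
  C via C→S b: +{a}
  FIRST[S]={a,c}  FIRST[A]={a,c}  FIRST[B]={c}  FIRST[C]={a,c}
pass 3: (stable)
  FIRST[S]={a,c}  FIRST[A]={a,c}  FIRST[B]={c}  FIRST[C]={a,c}

Compute FOLLOW by fixpoint:
FOLLOW(S) := {$}
[1]
  A→C a c: FOLLOW(C) ⊇ FIRST(a) = {a}; new: +{a}
  C→S b: FOLLOW(S) ⊇ FIRST(b) = {b}; new: +{b}
  S→A b: FOLLOW(A) ⊇ FIRST(b) = {b}; new: +{b}
  S→B S: FOLLOW(B) ⊇ FIRST(S) = {a,c}; new: +{a,c}
  FOLLOW(S)={$,b}  FOLLOW(A)={b}  FOLLOW(B)={a,c}  FOLLOW(C)={a}
[2] — fixpoint
  FOLLOW(S)={$,b}  FOLLOW(A)={b}  FOLLOW(B)={a,c}  FOLLOW(C)={a}

FOLLOW(A) = ["b"]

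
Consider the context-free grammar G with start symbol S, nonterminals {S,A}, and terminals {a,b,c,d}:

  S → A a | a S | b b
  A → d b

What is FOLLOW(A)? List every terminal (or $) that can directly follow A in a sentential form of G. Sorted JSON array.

FIRST iteration:
pass 1:
  A via A→d b: +{d}
  S via S→A a: +{d}
  S via S→a S: +{a}
  S via S→b b: +{b}
  S: {a,b,d}  A: {d}
pass 2: (no change)
  S: {a,b,d}  A: {d}

FOLLOW iteration:
FOLLOW(S) := {$}
iter 1:
  S→A a: FOLLOW(A) ⊇ FIRST(a) = {a}; new: +{a}
  S: {$}  A: {a}
iter 2: done
  S: {$}  A: {a}

FOLLOW(A) = ["a"]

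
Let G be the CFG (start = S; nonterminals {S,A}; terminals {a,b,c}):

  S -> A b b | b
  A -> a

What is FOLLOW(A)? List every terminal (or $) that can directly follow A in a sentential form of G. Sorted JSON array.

FIRST sets, iterate to fixpoint:
round 1:
  A via A→a: +{a}
  S via S→A b b: +{a}
  S via S→b: +{b}
  FIRST(S)={a,b}  FIRST(A)={a}
round 2: (no change)
  FIRST(S)={a,b}  FIRST(A)={a}

FOLLOW sets:
initialize: $ ∈ FOLLOW(S)
[1]
  S→A b b: FOLLOW(A) ⊇ FIRST(b) = {b}; new: +{b}
  FOLLOW[S]={$}  FOLLOW[A]={b}
[2] done
  FOLLOW[S]={$}  FOLLOW[A]={b}

FOLLOW(A) = ["b"]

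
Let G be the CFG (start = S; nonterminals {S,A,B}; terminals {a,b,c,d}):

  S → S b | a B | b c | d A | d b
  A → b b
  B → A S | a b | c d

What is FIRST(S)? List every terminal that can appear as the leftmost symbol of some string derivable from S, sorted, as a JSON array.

FIRST iteration:
pass 1:
  A via A→b b: +{b}
  B via B→A S: +{b}
  B via B→a b: +{a}
  B via B→c d: +{c}
  S via S→a B: +{a}
  S via S→b c: +{b}
  S via S→d A: +{d}
  S: {a,b,d}  A: {b}  B: {a,b,c}
pass 2: (stable)
  S: {a,b,d}  A: {b}  B: {a,b,c}

FIRST(S) = ["a", "b", "d"]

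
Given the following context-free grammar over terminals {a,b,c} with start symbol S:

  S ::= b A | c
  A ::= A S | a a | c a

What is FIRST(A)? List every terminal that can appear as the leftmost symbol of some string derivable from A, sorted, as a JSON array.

FIRST iteration:
[1]
  A via A→a a: +{a}
  A via A→c a: +{c}
  S via S→b A: +{b}
  S via S→c: +{c}
  FIRST[S]={b,c}  FIRST[A]={a,c}
[2] (stable)
  FIRST[S]={b,c}  FIRST[A]={a,c}

FIRST(A) = ["a", "c"]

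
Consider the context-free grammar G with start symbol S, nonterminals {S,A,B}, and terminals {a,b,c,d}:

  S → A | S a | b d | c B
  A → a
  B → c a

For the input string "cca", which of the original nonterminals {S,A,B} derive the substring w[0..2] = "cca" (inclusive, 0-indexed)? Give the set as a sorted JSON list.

Convert to CNF:
  S -> S T1 | T0 B | T2 T3 | a
  A -> a
  B -> T0 T1
  T0 -> c
  T1 -> a
  T2 -> b
  T3 -> d

CYK fill — only the sub-triangle for w[0..2]:
  cell(0,0) c: {T0}  orig:{}
  cell(1,1) c: {T0}  orig:{}
  cell(2,2) a: {A,S,T1}  orig:{A,S}
  cell(0,1) cc: ∅
  cell(1,2) ca: {B}
  cell(0,2) cca: {S}

Original NTs in T[0,2] deriving "cca": ["S"]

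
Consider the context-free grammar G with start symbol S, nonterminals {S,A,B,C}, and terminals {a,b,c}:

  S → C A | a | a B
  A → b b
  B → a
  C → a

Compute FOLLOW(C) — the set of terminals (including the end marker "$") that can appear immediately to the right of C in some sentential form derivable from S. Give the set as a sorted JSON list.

FIRST iteration:
round 1:
  A via A→b b: +{b}
  B via B→a: +{a}
  C via C→a: +{a}
  S via S→C A: +{a}
  S: {a}  A: {b}  B: {a}  C: {a}
round 2: — fixpoint
  S: {a}  A: {b}  B: {a}  C: {a}

FOLLOW iteration:
initialize: $ ∈ FOLLOW(S)
pass 1:
  S→C A: FOLLOW(C) ⊇ FIRST(A) = {b}; new: +{b}
  S→C A: FOLLOW(A) ⊇ FOLLOW(S) ⊇ {$}; new: +{$}
  S→a B: FOLLOW(B) ⊇ FOLLOW(S) ⊇ {$}; new: +{$}
  FOLLOW(S)={$}  FOLLOW(A)={$}  FOLLOW(B)={$}  FOLLOW(C)={b}
pass 2: — fixpoint
  FOLLOW(S)={$}  FOLLOW(A)={$}  FOLLOW(B)={$}  FOLLOW(C)={b}

FOLLOW(C) = ["b"]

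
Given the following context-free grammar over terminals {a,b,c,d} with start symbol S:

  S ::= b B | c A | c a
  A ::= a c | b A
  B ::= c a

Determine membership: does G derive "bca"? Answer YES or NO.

CNF form of G:
  S -> T1 A | T1 T0 | T2 B
  A -> T0 T1 | T2 A
  B -> T1 T0
  T0 -> a
  T1 -> c
  T2 -> b

CYK fill:
  T[0,0] 'b' = {T2}  orig:{}
  T[1,1] 'c' = {T1}  orig:{}
  T[2,2] 'a' = {T0}  orig:{}
  T[0,1] 'bc' = ∅
  T[1,2] 'ca' = {B,S}
  T[0,2] 'bca' = {S}

S ∈ T[0,2] ⇒ YES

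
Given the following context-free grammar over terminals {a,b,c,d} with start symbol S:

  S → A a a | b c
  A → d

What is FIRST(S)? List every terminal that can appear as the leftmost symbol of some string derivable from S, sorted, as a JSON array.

FIRST sets, iterate to fixpoint:
pass 1:
  A via A→d: +{d}
  S via S→A a a: +{d}
  S via S→b c: +{b}
  S: {b,d}  A: {d}
pass 2: (no change)
  S: {b,d}  A: {d}

FIRST(S) = ["b", "d"]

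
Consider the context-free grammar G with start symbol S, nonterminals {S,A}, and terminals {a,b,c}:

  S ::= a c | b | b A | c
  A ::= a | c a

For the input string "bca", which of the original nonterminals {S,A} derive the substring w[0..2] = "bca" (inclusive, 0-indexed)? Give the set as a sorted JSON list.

Convert to CNF:
  S -> T1 T0 | T2 A | b | c
  A -> T0 T1 | a
  T0 -> c
  T1 -> a
  T2 -> b

CYK table (by increasing span), restricted to cells inside w[0..2]:
  [0..0]={S,T2}  "b"  orig:{S}
  [1..1]={S,T0}  "c"  orig:{S}
  [2..2]={A,T1}  "a"  orig:{A}
  [0..1]=∅  "bc"
  [1..2]={A}  "ca"
  [0..2]={S}  "bca"

Original NTs in T[0,2] deriving "bca": ["S"]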